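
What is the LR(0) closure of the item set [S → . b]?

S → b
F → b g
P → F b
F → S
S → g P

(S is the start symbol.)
{ [S → . b] }

To compute CLOSURE, for each item [A → α.Bβ] where B is a non-terminal, add [B → .γ] for all productions B → γ; repeat for the newly added items until nothing changes.

Start with: [S → . b]
The dot precedes the terminal b, so nothing is added.

CLOSURE = { [S → . b] }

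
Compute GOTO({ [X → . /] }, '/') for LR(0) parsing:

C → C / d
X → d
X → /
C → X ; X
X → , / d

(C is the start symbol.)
GOTO(I, '/') = CLOSURE({ [A → αX.β] : [A → α.Xβ] ∈ I, X = '/' })

Items with dot before '/', with the dot advanced:
  [X → . /] → [X → / .]
Closure adds nothing (no advanced item has the dot before a non-terminal).

GOTO = { [X → / .] }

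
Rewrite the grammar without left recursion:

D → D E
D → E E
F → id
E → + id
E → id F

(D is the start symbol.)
D → E E D'
D' → E D'
D' → ε
F → id
E → + id
E → id F

D is directly left-recursive. The standard transformation for
  A → A α₁ | ... | A α_m | β₁ | ... | β_n
is
  A  → β₁ A' | ... | β_n A'
  A' → α₁ A' | ... | α_m A' | ε

D → E E becomes D → E E D'
D → D E becomes D' → E D'
Add D' → ε

Productions for other non-terminals are unchanged:
  F → id
  E → + id
  E → id F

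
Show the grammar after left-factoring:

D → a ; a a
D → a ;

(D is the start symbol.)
Left-factoring transforms A → αβ₁ | αβ₂ into A → αA' and A' → β₁ | β₂
(α is the longest common prefix among the alternatives). Repeat until
no nonterminal has two alternatives with a common prefix.

Round 1: D has alternatives sharing prefix 'a ;'. Introduce D': D → a ; D'
  Add: D' → a a
  Add: D' → ε

No remaining common prefixes — done.

Resulting grammar:
D → a ; D'
D' → a a
D' → ε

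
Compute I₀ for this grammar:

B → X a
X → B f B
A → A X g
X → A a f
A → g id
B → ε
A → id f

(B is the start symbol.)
{ [A → . A X g], [A → . g id], [A → . id f], [B → . X a], [B → .], [B' → . B], [X → . A a f], [X → . B f B] }

First, augment the grammar with B' → B
I₀ = CLOSURE({ [B' → . B] }):
  [B' → . B] has the dot before B: add [B → . X a], [B → .]
  [B → . X a] has the dot before X: add [X → . B f B], [X → . A a f]
  [X → . A a f] has the dot before A: add [A → . A X g], [A → . g id], [A → . id f]
No further items can be added.

I₀ = { [A → . A X g], [A → . g id], [A → . id f], [B → . X a], [B → .], [B' → . B], [X → . A a f], [X → . B f B] }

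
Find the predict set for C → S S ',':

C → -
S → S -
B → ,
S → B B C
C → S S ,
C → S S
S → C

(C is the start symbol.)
{ ',', '-' }

PREDICT(C → S S ',') = (FIRST(RHS) \ {ε}) ∪ (FOLLOW(C) if ε ∈ FIRST(RHS), i.e. RHS ⇒* ε)
FIRST(S) = { ',', '-' }
FIRST(S S ',') = { ',', '-' }
ε ∉ FIRST(S S ','), so FOLLOW(C) is not added.
PREDICT(C → S S ',') = { ',', '-' }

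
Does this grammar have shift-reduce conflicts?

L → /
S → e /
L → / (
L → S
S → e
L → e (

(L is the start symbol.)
A shift-reduce conflict occurs when an LR(0) state has both:
  - a complete (reduce) item [A → α .] (dot at the end), and
  - a shift item [B → β . c γ] (dot before a terminal).

Augment with L' → L and build the canonical LR(0) collection (I0 = CLOSURE({[L' → . L]}), then GOTO on every symbol after a dot until no new states appear). It has 8 states:
  I0: { [L → . / (], [L → . /], [L → . S], [L → . e (], [L' → . L], [S → . e /], [S → . e] }  — shift
  I1: { [L → / . (], [L → / .] }  — shift, reduce
  I2: { [L' → L .] }  — accept
  I3: { [L → S .] }  — reduce
  I4: { [L → e . (], [S → e . /], [S → e .] }  — shift, reduce
  I5: { [L → e ( .] }  — reduce
  I6: { [S → e / .] }  — reduce
  I7: { [L → / ( .] }  — reduce

I1 contains reduce item [L → / .] and shift item [L → / . (] — shift-reduce conflict.
I4 contains reduce item [S → e .] and shift items [L → e . (], [S → e . /] — shift-reduce conflict.

Answer: Yes — I1: [L → / .] vs [L → / . (]; I4: [S → e .] vs [L → e . (]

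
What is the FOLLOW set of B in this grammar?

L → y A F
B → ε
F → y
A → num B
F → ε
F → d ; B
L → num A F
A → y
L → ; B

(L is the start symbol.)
In A → num B: B is at the end, add FOLLOW(A)
In F → d ; B: B is at the end, add FOLLOW(F)
In L → ; B: B is at the end, add FOLLOW(L)

The FOLLOW sets referred to above (computed the same way, to a fixed point):
  FOLLOW(A) = { $, 'd', 'y' }
  FOLLOW(F) = { $ }
  FOLLOW(L) = { $ }

Taking the union: FOLLOW(B) = { $, 'd', 'y' }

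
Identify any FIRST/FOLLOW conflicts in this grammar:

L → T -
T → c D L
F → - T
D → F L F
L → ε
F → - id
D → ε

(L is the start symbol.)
Nullable non-terminals: D, L.
FIRST sets used below: FIRST(F) = { '-' }, FIRST(T) = { 'c' }

D: nullable alternative(s) D → ε; FOLLOW(D) = { '-', 'c' }
  D → F L F: FIRST \ {ε} = { '-' } — overlaps FOLLOW(D) on { '-' }: CONFLICT
  D → ε: FIRST \ {ε} = { } — this is the only nullable alternative, skip

L: nullable alternative(s) L → ε; FOLLOW(L) = { $, '-', 'c' }
  L → T -: FIRST \ {ε} = { 'c' } — overlaps FOLLOW(L) on { 'c' }: CONFLICT
  L → ε: FIRST \ {ε} = { } — this is the only nullable alternative, skip

F, T have no nullable alternative, so no FIRST/FOLLOW check is needed there.

So the grammar has 2 FIRST/FOLLOW conflicts (marked CONFLICT above).

Answer: Yes. L → T '-' with FOLLOW(L) on { 'c' }; D → F L F with FOLLOW(D) on { '-' }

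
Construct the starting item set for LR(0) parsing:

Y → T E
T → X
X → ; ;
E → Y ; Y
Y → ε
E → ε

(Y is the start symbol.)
{ [T → . X], [X → . ; ;], [Y → . T E], [Y → .], [Y' → . Y] }

First, augment the grammar with Y' → Y
I₀ = CLOSURE({ [Y' → . Y] }):
  [Y' → . Y] has the dot before Y: add [Y → . T E], [Y → .]
  [Y → . T E] has the dot before T: add [T → . X]
  [T → . X] has the dot before X: add [X → . ; ;]
No further items can be added.

I₀ = { [T → . X], [X → . ; ;], [Y → . T E], [Y → .], [Y' → . Y] }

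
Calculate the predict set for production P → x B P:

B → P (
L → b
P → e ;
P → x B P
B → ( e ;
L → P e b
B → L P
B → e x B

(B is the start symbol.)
{ 'x' }

PREDICT(P → x B P) = (FIRST(RHS) \ {ε}) ∪ (FOLLOW(P) if ε ∈ FIRST(RHS), i.e. RHS ⇒* ε)
FIRST(x B P) = { 'x' }
ε ∉ FIRST(x B P), so FOLLOW(P) is not added.
PREDICT(P → x B P) = { 'x' }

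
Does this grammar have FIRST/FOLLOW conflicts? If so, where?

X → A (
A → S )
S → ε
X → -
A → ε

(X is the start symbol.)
No FIRST/FOLLOW conflicts.

A FIRST/FOLLOW conflict occurs when a non-terminal N has a nullable alternative N → β (β ⇒* ε) and another alternative N → α with FIRST(α) ∩ FOLLOW(N) ≠ ∅: on such a lookahead the parser cannot decide between expanding α and letting N vanish via β.

Nullable non-terminals: A, S.
FIRST sets used below: FIRST(S) = { ε }

A: nullable alternative(s) A → ε; FOLLOW(A) = { '(' }
  A → S ): FIRST \ {ε} = { ')' } — disjoint from FOLLOW(A)
  A → ε: FIRST \ {ε} = { } — this is the only nullable alternative, skip
S has a nullable alternative but only one production, so nothing to check.

X has no nullable alternative, so no FIRST/FOLLOW check is needed there.

No FIRST/FOLLOW conflicts found.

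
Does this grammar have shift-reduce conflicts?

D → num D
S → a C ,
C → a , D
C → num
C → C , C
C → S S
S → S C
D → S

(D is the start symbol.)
A shift-reduce conflict occurs when an LR(0) state has both:
  - a complete (reduce) item [A → α .] (dot at the end), and
  - a shift item [B → β . c γ] (dot before a terminal).

Augment with D' → D and build the canonical LR(0) collection (I0 = CLOSURE({[D' → . D]}), then GOTO on every symbol after a dot until no new states appear). It has 17 states:
  I0: { [D → . S], [D → . num D], [D' → . D], [S → . S C], [S → . a C ,] }  — shift
  I1: { [D' → D .] }  — accept
  I2: { [C → . C , C], [C → . S S], [C → . a , D], [C → . num], [D → S .], [S → . S C], [S → . a C ,], [S → S . C] }  — shift, reduce
  I3: { [C → . C , C], [C → . S S], [C → . a , D], [C → . num], [S → . S C], [S → . a C ,], [S → a . C ,] }  — shift
  I4: { [D → . S], [D → . num D], [D → num . D], [S → . S C], [S → . a C ,] }  — shift
  I5: { [D → num D .] }  — reduce
  I6: { [C → C . , C], [S → a C . ,] }  — shift
  I7: { [C → . C , C], [C → . S S], [C → . a , D], [C → . num], [C → S . S], [S → . S C], [S → . a C ,], [S → S . C] }  — shift
  I8: { [C → . C , C], [C → . S S], [C → . a , D], [C → . num], [C → a . , D], [S → . S C], [S → . a C ,], [S → a . C ,] }  — shift
  I9: { [C → num .] }  — reduce
  I10: { [C → a , . D], [D → . S], [D → . num D], [S → . S C], [S → . a C ,] }  — shift
  I11: { [C → a , D .] }  — reduce
  I12: { [C → C . , C], [S → S C .] }  — shift, reduce
  I13: { [C → . C , C], [C → . S S], [C → . a , D], [C → . num], [C → S . S], [C → S S .], [S → . S C], [S → . a C ,], [S → S . C] }  — shift, reduce
  I14: { [C → . C , C], [C → . S S], [C → . a , D], [C → . num], [C → C , . C], [S → . S C], [S → . a C ,] }  — shift
  I15: { [C → C , C .], [C → C . , C] }  — shift, reduce
  I16: { [C → . C , C], [C → . S S], [C → . a , D], [C → . num], [C → C , . C], [S → . S C], [S → . a C ,], [S → a C , .] }  — shift, reduce

I2 contains reduce item [D → S .] and shift items [C → . a , D], [C → . num], [S → . a C ,] — shift-reduce conflict.
I12 contains reduce item [S → S C .] and shift item [C → C . , C] — shift-reduce conflict.
I13 contains reduce item [C → S S .] and shift items [C → . a , D], [C → . num], [S → . a C ,] — shift-reduce conflict.
I15 contains reduce item [C → C , C .] and shift item [C → C . , C] — shift-reduce conflict.
I16 contains reduce item [S → a C , .] and shift items [C → . a , D], [C → . num], [S → . a C ,] — shift-reduce conflict.

Answer: Yes — I2: [D → S .] vs [C → . a , D]; I12: [S → S C .] vs [C → C . , C]; I13: [C → S S .] vs [C → . a , D]; I15: [C → C , C .] vs [C → C . , C]; I16: [S → a C , .] vs [C → . a , D]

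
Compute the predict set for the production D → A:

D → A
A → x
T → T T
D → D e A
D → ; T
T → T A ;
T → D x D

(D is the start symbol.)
PREDICT(D → A) = (FIRST(RHS) \ {ε}) ∪ (FOLLOW(D) if ε ∈ FIRST(RHS), i.e. RHS ⇒* ε)
FIRST(A) = { 'x' }
FIRST(A) = { 'x' }
ε ∉ FIRST(A), so FOLLOW(D) is not added.
PREDICT(D → A) = { 'x' }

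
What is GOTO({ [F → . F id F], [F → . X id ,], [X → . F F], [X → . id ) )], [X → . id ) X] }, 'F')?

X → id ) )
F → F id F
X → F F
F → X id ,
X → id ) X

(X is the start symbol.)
{ [F → . F id F], [F → . X id ,], [F → F . id F], [X → . F F], [X → . id ) )], [X → . id ) X], [X → F . F] }

GOTO(I, 'F') = CLOSURE({ [A → αX.β] : [A → α.Xβ] ∈ I, X = 'F' })

Items with dot before 'F', with the dot advanced:
  [F → . F id F] → [F → F . id F]
  [X → . F F] → [X → F . F]
Closure of the advanced items:
  [X → F . F] has the dot before F: add [F → . F id F], [F → . X id ,]
  [F → . X id ,] has the dot before X: add [X → . id ) )], [X → . F F], [X → . id ) X]

GOTO = { [F → . F id F], [F → . X id ,], [F → F . id F], [X → . F F], [X → . id ) )], [X → . id ) X], [X → F . F] }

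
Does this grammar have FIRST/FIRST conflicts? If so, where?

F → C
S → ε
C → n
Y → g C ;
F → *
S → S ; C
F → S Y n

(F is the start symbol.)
No FIRST/FIRST conflicts.

FIRST sets of the non-terminals at (or reachable through a nullable prefix from) the front of some alternative:
  FIRST(C) = { 'n' }
  FIRST(S) = { ';', ε }
  FIRST(Y) = { 'g' }

Productions for F:
  F → C: FIRST = { 'n' }
  F → *: FIRST = { '*' }
  F → S Y n: FIRST = { ';', 'g' }
Productions for S:
  S → ε: FIRST = { ε }
  S → S ; C: FIRST = { ';' }
C, Y have only one production, so no FIRST/FIRST conflict is possible there.

All alternatives of each non-terminal have pairwise disjoint FIRST sets.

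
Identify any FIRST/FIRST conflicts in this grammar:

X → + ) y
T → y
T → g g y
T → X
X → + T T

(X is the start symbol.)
Yes. X → '+' ')' y / X → '+' T T on { '+' }

A FIRST/FIRST conflict occurs when two productions N → α and N → β for the same non-terminal have FIRST(α) ∩ FIRST(β) ≠ ∅ (with ε ∈ FIRST of a nullable right-hand side, so two nullable alternatives also conflict).

FIRST sets of the non-terminals at (or reachable through a nullable prefix from) the front of some alternative:
  FIRST(X) = { '+' }

Productions for X:
  X → + ) y: FIRST = { '+' }
  X → + T T: FIRST = { '+' }
Productions for T:
  T → y: FIRST = { 'y' }
  T → g g y: FIRST = { 'g' }
  T → X: FIRST = { '+' }

Conflict for X: X → + ) y and X → + T T
  Overlap: { '+' }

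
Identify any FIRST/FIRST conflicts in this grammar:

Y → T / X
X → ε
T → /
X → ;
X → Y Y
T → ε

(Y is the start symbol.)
No FIRST/FIRST conflicts.

FIRST sets of the non-terminals at (or reachable through a nullable prefix from) the front of some alternative:
  FIRST(Y) = { '/' }

Productions for X:
  X → ε: FIRST = { ε }
  X → ;: FIRST = { ';' }
  X → Y Y: FIRST = { '/' }
Productions for T:
  T → /: FIRST = { '/' }
  T → ε: FIRST = { ε }
Y has only one production, so no FIRST/FIRST conflict is possible there.

All alternatives of each non-terminal have pairwise disjoint FIRST sets.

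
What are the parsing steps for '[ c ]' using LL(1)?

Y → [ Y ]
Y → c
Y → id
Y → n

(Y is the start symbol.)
LL(1) parsing maintains a stack (initially the start symbol over $) and the input. At each step: if the stack top is a terminal, match it against the current input token; if it is a non-terminal N, replace it with the RHS of M[N, lookahead] (the unique production whose predict set contains the lookahead).

Stack is shown with the top on the left.

Stack    Input    Action
------------------------
Y $      [ c ] $  output Y → [ Y ]
[ Y ] $  [ c ] $  match '['
Y ] $    c ] $    output Y → c
c ] $    c ] $    match 'c'
] $      ] $      match ']'
$        $        accept

The string is accepted.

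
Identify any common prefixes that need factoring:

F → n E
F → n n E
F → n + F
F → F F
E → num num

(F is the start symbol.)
Left-factoring is needed when two productions for the same non-terminal
share a common prefix on the right-hand side.

Productions for F:
  F → n E
  F → n n E
  F → n + F
  F → F F

Found common prefix 'n' in productions for F

Answer: Yes, F has productions with common prefix 'n'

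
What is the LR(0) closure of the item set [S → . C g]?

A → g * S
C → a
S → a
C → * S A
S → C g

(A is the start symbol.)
{ [C → . * S A], [C → . a], [S → . C g] }

Start with: [S → . C g]
  [S → . C g] has the dot before C: add [C → . a], [C → . * S A]
No further items can be added.

CLOSURE = { [C → . * S A], [C → . a], [S → . C g] }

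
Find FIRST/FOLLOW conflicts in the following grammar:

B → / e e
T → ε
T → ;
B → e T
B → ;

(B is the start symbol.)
A FIRST/FOLLOW conflict occurs when a non-terminal N has a nullable alternative N → β (β ⇒* ε) and another alternative N → α with FIRST(α) ∩ FOLLOW(N) ≠ ∅: on such a lookahead the parser cannot decide between expanding α and letting N vanish via β.

Nullable non-terminals: T.

T: nullable alternative(s) T → ε; FOLLOW(T) = { $ }
  T → ε: FIRST \ {ε} = { } — this is the only nullable alternative, skip
  T → ;: FIRST \ {ε} = { ';' } — disjoint from FOLLOW(T)

B has no nullable alternative, so no FIRST/FOLLOW check is needed there.

No FIRST/FOLLOW conflicts found.

Answer: No FIRST/FOLLOW conflicts.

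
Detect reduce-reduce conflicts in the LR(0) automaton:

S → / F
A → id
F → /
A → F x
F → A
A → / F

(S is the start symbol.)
Augment with S' → S and build the canonical LR(0) collection (I0 = CLOSURE({[S' → . S]}), then GOTO on every symbol after a dot until no new states appear). It has 9 states:
  I0: { [S → . / F], [S' → . S] }  — shift
  I1: { [A → . / F], [A → . F x], [A → . id], [F → . /], [F → . A], [S → / . F] }  — shift
  I2: { [S' → S .] }  — accept
  I3: { [A → . / F], [A → . F x], [A → . id], [A → / . F], [F → . /], [F → . A], [F → / .] }  — shift, reduce
  I4: { [F → A .] }  — reduce
  I5: { [A → F . x], [S → / F .] }  — shift, reduce
  I6: { [A → id .] }  — reduce
  I7: { [A → F x .] }  — reduce
  I8: { [A → / F .], [A → F . x] }  — shift, reduce

No state contains more than one complete item.

Answer: No reduce-reduce conflicts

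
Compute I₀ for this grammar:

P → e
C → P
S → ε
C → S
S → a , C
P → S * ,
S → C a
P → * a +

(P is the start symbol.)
{ [C → . P], [C → . S], [P → . * a +], [P → . S * ,], [P → . e], [P' → . P], [S → . C a], [S → . a , C], [S → .] }

First, augment the grammar with P' → P
I₀ = CLOSURE({ [P' → . P] }):
  [P' → . P] has the dot before P: add [P → . e], [P → . S * ,], [P → . * a +]
  [P → . S * ,] has the dot before S: add [S → .], [S → . a , C], [S → . C a]
  [S → . C a] has the dot before C: add [C → . P], [C → . S]
No further items can be added.

I₀ = { [C → . P], [C → . S], [P → . * a +], [P → . S * ,], [P → . e], [P' → . P], [S → . C a], [S → . a , C], [S → .] }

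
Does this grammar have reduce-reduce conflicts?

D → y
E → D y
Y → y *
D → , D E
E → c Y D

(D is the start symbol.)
No reduce-reduce conflicts

A reduce-reduce conflict occurs when an LR(0) state has two complete items [A → α .] and [B → β .] — both call for a reduction, and with no lookahead the parser cannot choose between them.

Augment with D' → D and build the canonical LR(0) collection (I0 = CLOSURE({[D' → . D]}), then GOTO on every symbol after a dot until no new states appear). It has 13 states:
  I0: { [D → . , D E], [D → . y], [D' → . D] }  — shift
  I1: { [D → , . D E], [D → . , D E], [D → . y] }  — shift
  I2: { [D' → D .] }  — accept
  I3: { [D → y .] }  — reduce
  I4: { [D → , D . E], [D → . , D E], [D → . y], [E → . D y], [E → . c Y D] }  — shift
  I5: { [E → D . y] }  — shift
  I6: { [D → , D E .] }  — reduce
  I7: { [E → c . Y D], [Y → . y *] }  — shift
  I8: { [D → . , D E], [D → . y], [E → c Y . D] }  — shift
  I9: { [Y → y . *] }  — shift
  I10: { [Y → y * .] }  — reduce
  I11: { [E → c Y D .] }  — reduce
  I12: { [E → D y .] }  — reduce

No state contains more than one complete item.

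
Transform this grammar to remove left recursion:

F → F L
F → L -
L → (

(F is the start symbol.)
F is directly left-recursive. The standard transformation for
  A → A α₁ | ... | A α_m | β₁ | ... | β_n
is
  A  → β₁ A' | ... | β_n A'
  A' → α₁ A' | ... | α_m A' | ε

F → L - becomes F → L - F'
F → F L becomes F' → L F'
Add F' → ε

Productions for other non-terminals are unchanged:
  L → (

Resulting grammar:
F → L - F'
F' → L F'
F' → ε
L → (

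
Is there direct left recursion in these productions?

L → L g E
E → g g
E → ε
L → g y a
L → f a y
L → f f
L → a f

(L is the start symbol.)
Direct left recursion occurs when N → N α for some non-terminal N (the right-hand side begins with the left-hand side itself).

L → L g E: LEFT RECURSIVE (starts with L)
E → g g: starts with g
E → ε: starts with ε
L → g y a: starts with g
L → f a y: starts with f
L → f f: starts with f
L → a f: starts with a

The grammar has direct left recursion on: L.

Answer: Yes, L is left-recursive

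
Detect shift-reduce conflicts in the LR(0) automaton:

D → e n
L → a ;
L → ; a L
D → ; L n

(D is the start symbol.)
A shift-reduce conflict occurs when an LR(0) state has both:
  - a complete (reduce) item [A → α .] (dot at the end), and
  - a shift item [B → β . c γ] (dot before a terminal).

Augment with D' → D and build the canonical LR(0) collection (I0 = CLOSURE({[D' → . D]}), then GOTO on every symbol after a dot until no new states appear). It has 12 states:
  I0: { [D → . ; L n], [D → . e n], [D' → . D] }  — shift
  I1: { [D → ; . L n], [L → . ; a L], [L → . a ;] }  — shift
  I2: { [D' → D .] }  — accept
  I3: { [D → e . n] }  — shift
  I4: { [D → e n .] }  — reduce
  I5: { [L → ; . a L] }  — shift
  I6: { [D → ; L . n] }  — shift
  I7: { [L → a . ;] }  — shift
  I8: { [L → a ; .] }  — reduce
  I9: { [D → ; L n .] }  — reduce
  I10: { [L → . ; a L], [L → . a ;], [L → ; a . L] }  — shift
  I11: { [L → ; a L .] }  — reduce

No state contains both a complete item and a shift item.

Answer: No shift-reduce conflicts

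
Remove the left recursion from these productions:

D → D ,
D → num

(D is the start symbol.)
D → num D'
D' → , D'
D' → ε

D is directly left-recursive. The standard transformation for
  A → A α₁ | ... | A α_m | β₁ | ... | β_n
is
  A  → β₁ A' | ... | β_n A'
  A' → α₁ A' | ... | α_m A' | ε

D → num becomes D → num D'
D → D , becomes D' → , D'
Add D' → ε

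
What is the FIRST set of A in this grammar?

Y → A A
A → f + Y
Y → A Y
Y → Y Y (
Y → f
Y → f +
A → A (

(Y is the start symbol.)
To compute FIRST(A), examine every production with A on the left-hand side, reading each right-hand side left to right until a non-nullable symbol is reached.

From A → f + Y:
  - f is a terminal: add 'f' and stop
From A → A (:
  - A is the symbol being defined: contributes nothing new
    A is not nullable, so stop

Collecting: FIRST(A) = { 'f' }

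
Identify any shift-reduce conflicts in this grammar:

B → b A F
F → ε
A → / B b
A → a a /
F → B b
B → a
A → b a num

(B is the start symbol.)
Yes — I5: [F → .] vs [B → . a]

A shift-reduce conflict occurs when an LR(0) state has both:
  - a complete (reduce) item [A → α .] (dot at the end), and
  - a shift item [B → β . c γ] (dot before a terminal).

Augment with B' → B and build the canonical LR(0) collection (I0 = CLOSURE({[B' → . B]}), then GOTO on every symbol after a dot until no new states appear). It has 17 states:
  I0: { [B → . a], [B → . b A F], [B' → . B] }  — shift
  I1: { [B' → B .] }  — accept
  I2: { [B → a .] }  — reduce
  I3: { [A → . / B b], [A → . a a /], [A → . b a num], [B → b . A F] }  — shift
  I4: { [A → / . B b], [B → . a], [B → . b A F] }  — shift
  I5: { [B → . a], [B → . b A F], [B → b A . F], [F → . B b], [F → .] }  — shift, reduce
  I6: { [A → a . a /] }  — shift
  I7: { [A → b . a num] }  — shift
  I8: { [A → b a . num] }  — shift
  I9: { [A → b a num .] }  — reduce
  I10: { [A → a a . /] }  — shift
  I11: { [A → a a / .] }  — reduce
  I12: { [F → B . b] }  — shift
  I13: { [B → b A F .] }  — reduce
  I14: { [F → B b .] }  — reduce
  I15: { [A → / B . b] }  — shift
  I16: { [A → / B b .] }  — reduce

I5 contains reduce item [F → .] and shift items [B → . a], [B → . b A F] — shift-reduce conflict.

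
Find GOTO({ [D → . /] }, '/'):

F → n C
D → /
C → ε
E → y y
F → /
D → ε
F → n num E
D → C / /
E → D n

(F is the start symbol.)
GOTO(I, '/') = CLOSURE({ [A → αX.β] : [A → α.Xβ] ∈ I, X = '/' })

Items with dot before '/', with the dot advanced:
  [D → . /] → [D → / .]
Closure adds nothing (no advanced item has the dot before a non-terminal).

GOTO = { [D → / .] }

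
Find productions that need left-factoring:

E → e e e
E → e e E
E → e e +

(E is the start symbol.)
Left-factoring is needed when two productions for the same non-terminal
share a common prefix on the right-hand side.

Productions for E:
  E → e e e
  E → e e E
  E → e e +

Found common prefix 'e e' in productions for E

Answer: Yes, E has productions with common prefix 'e e'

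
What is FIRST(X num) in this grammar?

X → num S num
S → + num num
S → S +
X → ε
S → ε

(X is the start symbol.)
FIRST sets of the non-terminals involved (from the grammar, by fixed-point iteration):
  FIRST(X) = { 'num', ε }

To compute FIRST(X num), process the symbols left to right:
Symbol X is a non-terminal. Add FIRST(X) \ {ε} = { 'num' }
X is nullable (ε ∈ FIRST(X)), continue to the next symbol.
Symbol num is a terminal. Add 'num' and stop.
FIRST(X num) = { 'num' }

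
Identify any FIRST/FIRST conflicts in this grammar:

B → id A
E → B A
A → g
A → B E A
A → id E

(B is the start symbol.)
Yes. A → B E A / A → id E on { 'id' }

A FIRST/FIRST conflict occurs when two productions N → α and N → β for the same non-terminal have FIRST(α) ∩ FIRST(β) ≠ ∅ (with ε ∈ FIRST of a nullable right-hand side, so two nullable alternatives also conflict).

FIRST sets of the non-terminals at (or reachable through a nullable prefix from) the front of some alternative:
  FIRST(B) = { 'id' }

Productions for A:
  A → g: FIRST = { 'g' }
  A → B E A: FIRST = { 'id' }
  A → id E: FIRST = { 'id' }
B, E have only one production, so no FIRST/FIRST conflict is possible there.

Conflict for A: A → B E A and A → id E
  Overlap: { 'id' }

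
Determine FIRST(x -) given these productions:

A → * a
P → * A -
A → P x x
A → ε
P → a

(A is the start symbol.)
To compute FIRST(x -), process the symbols left to right:
Symbol x is a terminal. Add 'x' and stop.
FIRST(x -) = { 'x' }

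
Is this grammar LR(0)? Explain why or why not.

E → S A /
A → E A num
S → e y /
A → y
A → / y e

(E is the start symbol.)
Augment with E' → E and build the canonical LR(0) collection (I0 = CLOSURE({[E' → . E]}), then GOTO on every symbol after a dot until no new states appear). It has 15 states:
  I0: { [E → . S A /], [E' → . E], [S → . e y /] }  — shift
  I1: { [E' → E .] }  — accept
  I2: { [A → . / y e], [A → . E A num], [A → . y], [E → . S A /], [E → S . A /], [S → . e y /] }  — shift
  I3: { [S → e . y /] }  — shift
  I4: { [S → e y . /] }  — shift
  I5: { [S → e y / .] }  — reduce
  I6: { [A → / . y e] }  — shift
  I7: { [E → S A . /] }  — shift
  I8: { [A → . / y e], [A → . E A num], [A → . y], [A → E . A num], [E → . S A /], [S → . e y /] }  — shift
  I9: { [A → y .] }  — reduce
  I10: { [A → E A . num] }  — shift
  I11: { [A → E A num .] }  — reduce
  I12: { [E → S A / .] }  — reduce
  I13: { [A → / y . e] }  — shift
  I14: { [A → / y e .] }  — reduce

Every state is either a pure shift/goto state or contains exactly one complete item and nothing to shift — no conflicts. The grammar is LR(0).

Answer: Yes, the grammar is LR(0)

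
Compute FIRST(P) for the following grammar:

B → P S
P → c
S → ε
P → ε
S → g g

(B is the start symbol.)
From P → c:
  - c is a terminal: add 'c' and stop
From P → ε:
  - ε-production, so ε ∈ FIRST(P)

Collecting: FIRST(P) = { 'c', ε }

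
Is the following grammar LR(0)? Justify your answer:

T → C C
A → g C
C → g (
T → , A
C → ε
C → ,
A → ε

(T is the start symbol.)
No. Shift-reduce conflict between [C → .] and [C → . ,]

Augment with T' → T and build the canonical LR(0) collection (I0 = CLOSURE({[T' → . T]}), then GOTO on every symbol after a dot until no new states appear). It has 11 states:
  I0: { [C → . ,], [C → . g (], [C → .], [T → . , A], [T → . C C], [T' → . T] }  — shift, reduce
  I1: { [A → . g C], [A → .], [C → , .], [T → , . A] }  — shift, 2 reduces
  I2: { [C → . ,], [C → . g (], [C → .], [T → C . C] }  — shift, reduce
  I3: { [T' → T .] }  — accept
  I4: { [C → g . (] }  — shift
  I5: { [C → g ( .] }  — reduce
  I6: { [C → , .] }  — reduce
  I7: { [T → C C .] }  — reduce
  I8: { [T → , A .] }  — reduce
  I9: { [A → g . C], [C → . ,], [C → . g (], [C → .] }  — shift, reduce
  I10: { [A → g C .] }  — reduce

Conflict in state I0:
  Shift-reduce conflict between [C → .] and [C → . ,]
So the grammar is NOT LR(0).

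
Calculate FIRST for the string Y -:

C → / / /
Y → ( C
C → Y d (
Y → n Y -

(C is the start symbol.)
FIRST sets of the non-terminals involved (from the grammar, by fixed-point iteration):
  FIRST(Y) = { '(', 'n' }

To compute FIRST(Y -), process the symbols left to right:
Symbol Y is a non-terminal. Add FIRST(Y) \ {ε} = { '(', 'n' }
Y is not nullable (ε ∉ FIRST(Y)), so stop here.
FIRST(Y -) = { '(', 'n' }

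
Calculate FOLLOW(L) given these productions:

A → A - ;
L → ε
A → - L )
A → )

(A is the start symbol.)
To compute FOLLOW(L), find every occurrence of L on a right-hand side N → α L β: add FIRST(β) \ {ε}, and if β is empty or nullable also add FOLLOW(N). Iterate to a fixed point.

In A → - L ): L is followed by ')', add FIRST(')') \ {ε} = { ')' }

Taking the union: FOLLOW(L) = { ')' }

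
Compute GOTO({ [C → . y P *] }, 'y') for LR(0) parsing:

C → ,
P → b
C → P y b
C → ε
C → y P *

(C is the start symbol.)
GOTO(I, 'y') = CLOSURE({ [A → αX.β] : [A → α.Xβ] ∈ I, X = 'y' })

Items with dot before 'y', with the dot advanced:
  [C → . y P *] → [C → y . P *]
Closure of the advanced items:
  [C → y . P *] has the dot before P: add [P → . b]

GOTO = { [C → y . P *], [P → . b] }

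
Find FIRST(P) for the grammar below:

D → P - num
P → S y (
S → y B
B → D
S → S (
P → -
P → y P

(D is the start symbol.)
FIRST sets of the other non-terminals involved (by the same procedure, iterated to a fixed point):
  FIRST(S) = { 'y' }

From P → S y (:
  - S is a non-terminal: add FIRST(S) \ {ε} = { 'y' }
    S is not nullable, so stop
From P → -:
  - '-' is a terminal: add '-' and stop
From P → y P:
  - y is a terminal: add 'y' and stop

Collecting: FIRST(P) = { '-', 'y' }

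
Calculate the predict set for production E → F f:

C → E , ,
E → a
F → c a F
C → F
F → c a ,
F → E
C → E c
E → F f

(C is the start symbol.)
{ 'a', 'c' }

PREDICT(E → F f) = (FIRST(RHS) \ {ε}) ∪ (FOLLOW(E) if ε ∈ FIRST(RHS), i.e. RHS ⇒* ε)
FIRST(F) = { 'a', 'c' }
FIRST(F f) = { 'a', 'c' }
ε ∉ FIRST(F f), so FOLLOW(E) is not added.
PREDICT(E → F f) = { 'a', 'c' }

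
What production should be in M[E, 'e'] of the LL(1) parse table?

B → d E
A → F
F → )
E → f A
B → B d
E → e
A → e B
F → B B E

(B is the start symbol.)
To find M[E, 'e'], we find productions for E where 'e' is in the predict set (PREDICT(N → α) = (FIRST(α) \ {ε}) ∪ (FOLLOW(N) if α ⇒* ε)).

E → f A: PREDICT = { 'f' }
E → e: PREDICT = { 'e' }
  'e' is in predict set, so this production goes in M[E, 'e']

M[E, 'e'] = E → e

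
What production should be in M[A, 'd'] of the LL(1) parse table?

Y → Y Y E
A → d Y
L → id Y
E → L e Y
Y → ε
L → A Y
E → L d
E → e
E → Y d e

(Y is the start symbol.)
A → d Y

To find M[A, 'd'], we find productions for A where 'd' is in the predict set (PREDICT(N → α) = (FIRST(α) \ {ε}) ∪ (FOLLOW(N) if α ⇒* ε)).

A → d Y: PREDICT = { 'd' }
  'd' is in predict set, so this production goes in M[A, 'd']

M[A, 'd'] = A → d Y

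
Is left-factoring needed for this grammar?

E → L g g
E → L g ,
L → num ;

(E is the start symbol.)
Left-factoring is needed when two productions for the same non-terminal
share a common prefix on the right-hand side.

Productions for E:
  E → L g g
  E → L g ,

Found common prefix 'L g' in productions for E

Answer: Yes, E has productions with common prefix 'L g'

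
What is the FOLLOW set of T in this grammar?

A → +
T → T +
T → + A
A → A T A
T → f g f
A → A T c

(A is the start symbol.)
In T → T +: T is followed by '+', add FIRST('+') \ {ε} = { '+' }
In A → A T A: T is followed by A, add FIRST(A) \ {ε} = { '+' }
In A → A T c: T is followed by c, add FIRST(c) \ {ε} = { 'c' }

Taking the union: FOLLOW(T) = { '+', 'c' }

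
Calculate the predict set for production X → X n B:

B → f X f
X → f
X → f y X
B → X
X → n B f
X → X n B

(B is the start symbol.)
PREDICT(X → X n B) = (FIRST(RHS) \ {ε}) ∪ (FOLLOW(X) if ε ∈ FIRST(RHS), i.e. RHS ⇒* ε)
FIRST(X) = { 'f', 'n' }
FIRST(X n B) = { 'f', 'n' }
ε ∉ FIRST(X n B), so FOLLOW(X) is not added.
PREDICT(X → X n B) = { 'f', 'n' }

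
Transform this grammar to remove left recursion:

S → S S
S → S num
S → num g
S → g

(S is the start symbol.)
S → num g S'
S → g S'
S' → S S'
S' → num S'
S' → ε

S is directly left-recursive. The standard transformation for
  A → A α₁ | ... | A α_m | β₁ | ... | β_n
is
  A  → β₁ A' | ... | β_n A'
  A' → α₁ A' | ... | α_m A' | ε

S → num g becomes S → num g S'
S → g becomes S → g S'
S → S S becomes S' → S S'
S → S num becomes S' → num S'
Add S' → ε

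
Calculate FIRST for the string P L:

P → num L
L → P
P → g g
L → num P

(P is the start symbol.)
{ 'g', 'num' }

FIRST sets of the non-terminals involved (from the grammar, by fixed-point iteration):
  FIRST(P) = { 'g', 'num' }

To compute FIRST(P L), process the symbols left to right:
Symbol P is a non-terminal. Add FIRST(P) \ {ε} = { 'g', 'num' }
P is not nullable (ε ∉ FIRST(P)), so stop here.
FIRST(P L) = { 'g', 'num' }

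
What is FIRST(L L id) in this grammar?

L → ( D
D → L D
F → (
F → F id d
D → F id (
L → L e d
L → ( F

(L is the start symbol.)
{ '(' }

FIRST sets of the non-terminals involved (from the grammar, by fixed-point iteration):
  FIRST(L) = { '(' }

To compute FIRST(L L id), process the symbols left to right:
Symbol L is a non-terminal. Add FIRST(L) \ {ε} = { '(' }
L is not nullable (ε ∉ FIRST(L)), so stop here.
FIRST(L L id) = { '(' }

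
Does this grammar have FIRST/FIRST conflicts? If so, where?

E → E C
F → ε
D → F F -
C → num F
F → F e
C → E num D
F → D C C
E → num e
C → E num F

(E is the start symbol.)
A FIRST/FIRST conflict occurs when two productions N → α and N → β for the same non-terminal have FIRST(α) ∩ FIRST(β) ≠ ∅ (with ε ∈ FIRST of a nullable right-hand side, so two nullable alternatives also conflict).

FIRST sets of the non-terminals at (or reachable through a nullable prefix from) the front of some alternative:
  FIRST(E) = { 'num' }
  FIRST(F) = { '-', 'e', ε }
  FIRST(D) = { '-', 'e' }

Productions for E:
  E → E C: FIRST = { 'num' }
  E → num e: FIRST = { 'num' }
Productions for F:
  F → ε: FIRST = { ε }
  F → F e: FIRST = { '-', 'e' }
  F → D C C: FIRST = { '-', 'e' }
Productions for C:
  C → num F: FIRST = { 'num' }
  C → E num D: FIRST = { 'num' }
  C → E num F: FIRST = { 'num' }
D has only one production, so no FIRST/FIRST conflict is possible there.

Conflict for E: E → E C and E → num e
  Overlap: { 'num' }
Conflict for F: F → F e and F → D C C
  Overlap: { '-', 'e' }
Conflict for C: C → num F and C → E num D
  Overlap: { 'num' }
Conflict for C: C → num F and C → E num F
  Overlap: { 'num' }
Conflict for C: C → E num D and C → E num F
  Overlap: { 'num' }

Answer: Yes. E → E C / E → num e on { 'num' }; F → F e / F → D C C on { '-', 'e' }; C → num F / C → E num D on { 'num' }; C → num F / C → E num F on { 'num' }; C → E num D / C → E num F on { 'num' }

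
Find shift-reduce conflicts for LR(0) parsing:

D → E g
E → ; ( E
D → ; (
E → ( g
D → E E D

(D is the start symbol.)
A shift-reduce conflict occurs when an LR(0) state has both:
  - a complete (reduce) item [A → α .] (dot at the end), and
  - a shift item [B → β . c γ] (dot before a terminal).

Augment with D' → D and build the canonical LR(0) collection (I0 = CLOSURE({[D' → . D]}), then GOTO on every symbol after a dot until no new states appear). It has 13 states:
  I0: { [D → . ; (], [D → . E E D], [D → . E g], [D' → . D], [E → . ( g], [E → . ; ( E] }  — shift
  I1: { [E → ( . g] }  — shift
  I2: { [D → ; . (], [E → ; . ( E] }  — shift
  I3: { [D' → D .] }  — accept
  I4: { [D → E . E D], [D → E . g], [E → . ( g], [E → . ; ( E] }  — shift
  I5: { [E → ; . ( E] }  — shift
  I6: { [D → . ; (], [D → . E E D], [D → . E g], [D → E E . D], [E → . ( g], [E → . ; ( E] }  — shift
  I7: { [D → E g .] }  — reduce
  I8: { [D → E E D .] }  — reduce
  I9: { [E → . ( g], [E → . ; ( E], [E → ; ( . E] }  — shift
  I10: { [E → ; ( E .] }  — reduce
  I11: { [D → ; ( .], [E → . ( g], [E → . ; ( E], [E → ; ( . E] }  — shift, reduce
  I12: { [E → ( g .] }  — reduce

I11 contains reduce item [D → ; ( .] and shift items [E → . ( g], [E → . ; ( E] — shift-reduce conflict.

Answer: Yes — I11: [D → ; ( .] vs [E → . ( g]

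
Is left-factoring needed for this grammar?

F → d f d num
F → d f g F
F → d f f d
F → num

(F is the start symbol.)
Yes, F has productions with common prefix 'd f'

Left-factoring is needed when two productions for the same non-terminal
share a common prefix on the right-hand side.

Productions for F:
  F → d f d num
  F → d f g F
  F → d f f d
  F → num

Found common prefix 'd f' in productions for F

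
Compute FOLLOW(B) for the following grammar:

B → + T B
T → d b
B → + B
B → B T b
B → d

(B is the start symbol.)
To compute FOLLOW(B), find every occurrence of B on a right-hand side N → α B β: add FIRST(β) \ {ε}, and if β is empty or nullable also add FOLLOW(N). Iterate to a fixed point.

B is the start symbol, so $ ∈ FOLLOW(B).
In B → + T B: B is at the end; this adds FOLLOW(B) to itself — nothing new
In B → + B: B is at the end; this adds FOLLOW(B) to itself — nothing new
In B → B T b: B is followed by T b, add FIRST(T b) \ {ε} = { 'd' }

Taking the union: FOLLOW(B) = { $, 'd' }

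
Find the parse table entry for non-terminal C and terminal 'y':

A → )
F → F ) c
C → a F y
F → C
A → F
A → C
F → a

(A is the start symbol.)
Empty (error entry)

To find M[C, 'y'], we find productions for C where 'y' is in the predict set (PREDICT(N → α) = (FIRST(α) \ {ε}) ∪ (FOLLOW(N) if α ⇒* ε)).

C → a F y: PREDICT = { 'a' }

M[C, 'y'] is empty (no production applies)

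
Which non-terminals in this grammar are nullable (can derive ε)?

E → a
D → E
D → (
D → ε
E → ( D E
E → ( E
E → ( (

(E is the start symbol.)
ε-productions: D → ε
So D is immediately nullable.
No further non-terminal can be added: every production for the remaining non-terminals contains a terminal or a non-nullable non-terminal.
Nullable = { 'D' }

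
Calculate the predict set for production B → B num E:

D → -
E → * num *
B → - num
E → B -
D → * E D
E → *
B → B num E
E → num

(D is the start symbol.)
PREDICT(B → B num E) = (FIRST(RHS) \ {ε}) ∪ (FOLLOW(B) if ε ∈ FIRST(RHS), i.e. RHS ⇒* ε)
FIRST(B) = { '-' }
FIRST(B num E) = { '-' }
ε ∉ FIRST(B num E), so FOLLOW(B) is not added.
PREDICT(B → B num E) = { '-' }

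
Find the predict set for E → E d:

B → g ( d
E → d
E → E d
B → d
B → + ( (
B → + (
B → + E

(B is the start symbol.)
{ 'd' }

PREDICT(E → E d) = (FIRST(RHS) \ {ε}) ∪ (FOLLOW(E) if ε ∈ FIRST(RHS), i.e. RHS ⇒* ε)
FIRST(E) = { 'd' }
FIRST(E d) = { 'd' }
ε ∉ FIRST(E d), so FOLLOW(E) is not added.
PREDICT(E → E d) = { 'd' }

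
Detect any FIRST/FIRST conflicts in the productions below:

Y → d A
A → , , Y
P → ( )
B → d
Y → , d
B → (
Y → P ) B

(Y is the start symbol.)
A FIRST/FIRST conflict occurs when two productions N → α and N → β for the same non-terminal have FIRST(α) ∩ FIRST(β) ≠ ∅ (with ε ∈ FIRST of a nullable right-hand side, so two nullable alternatives also conflict).

FIRST sets of the non-terminals at (or reachable through a nullable prefix from) the front of some alternative:
  FIRST(P) = { '(' }

Productions for Y:
  Y → d A: FIRST = { 'd' }
  Y → , d: FIRST = { ',' }
  Y → P ) B: FIRST = { '(' }
Productions for B:
  B → d: FIRST = { 'd' }
  B → (: FIRST = { '(' }
A, P have only one production, so no FIRST/FIRST conflict is possible there.

All alternatives of each non-terminal have pairwise disjoint FIRST sets.

Answer: No FIRST/FIRST conflicts.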